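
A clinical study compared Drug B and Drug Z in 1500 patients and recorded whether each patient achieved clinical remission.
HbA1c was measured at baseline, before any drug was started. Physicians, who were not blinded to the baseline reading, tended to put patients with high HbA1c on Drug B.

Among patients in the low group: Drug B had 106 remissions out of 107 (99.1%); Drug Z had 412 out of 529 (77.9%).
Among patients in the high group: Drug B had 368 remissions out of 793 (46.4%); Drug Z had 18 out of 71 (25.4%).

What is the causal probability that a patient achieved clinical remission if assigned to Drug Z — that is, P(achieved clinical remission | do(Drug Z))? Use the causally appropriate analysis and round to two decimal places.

0.48

The stratified and pooled comparisons disagree (Drug B wins within each HbA1c; Drug Z wins overall), so the answer turns on the causal role of HbA1c.
HbA1c satisfies the back-door criterion: it is not a descendant of the drug, and it blocks the spurious path from drug to outcome. Adjusting for it (i.e., using the within-HbA1c rates) gives the causal effect.
Standardising Drug Z to the population HbA1c mix: 0.424·412/529 + 0.576·18/71 = 0.476.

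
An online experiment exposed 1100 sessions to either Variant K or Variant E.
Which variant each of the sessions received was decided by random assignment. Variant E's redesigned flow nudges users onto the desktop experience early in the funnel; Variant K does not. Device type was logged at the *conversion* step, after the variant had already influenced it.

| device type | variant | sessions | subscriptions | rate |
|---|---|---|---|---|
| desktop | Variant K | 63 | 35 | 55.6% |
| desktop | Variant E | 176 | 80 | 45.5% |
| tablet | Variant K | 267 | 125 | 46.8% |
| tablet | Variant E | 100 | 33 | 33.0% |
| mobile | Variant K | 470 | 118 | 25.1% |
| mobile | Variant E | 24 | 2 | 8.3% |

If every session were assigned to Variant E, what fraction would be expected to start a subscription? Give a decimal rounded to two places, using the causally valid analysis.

The stratified and pooled comparisons disagree (Variant K wins within each device type; Variant E wins overall), so the answer turns on the causal role of device type.
Stratifying would compare variants among sessions the variants themselves sorted into device type groups — a form of selection on an intermediate. The unconditioned pooled rates give the total causal effect.
So P(outcome | do(Variant E)) is just the pooled rate for Variant E: 115/300 = 0.383.

0.38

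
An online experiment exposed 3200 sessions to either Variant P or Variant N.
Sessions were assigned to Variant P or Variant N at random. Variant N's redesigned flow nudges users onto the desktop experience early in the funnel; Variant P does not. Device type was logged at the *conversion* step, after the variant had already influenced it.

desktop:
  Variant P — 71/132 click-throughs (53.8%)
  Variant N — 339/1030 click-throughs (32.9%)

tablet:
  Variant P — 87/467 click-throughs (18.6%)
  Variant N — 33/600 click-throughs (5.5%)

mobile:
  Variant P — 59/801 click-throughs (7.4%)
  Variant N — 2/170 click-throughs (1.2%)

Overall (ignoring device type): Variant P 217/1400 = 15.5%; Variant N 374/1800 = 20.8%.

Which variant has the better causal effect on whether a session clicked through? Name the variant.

Variant P is higher inside every device type stratum but Variant N is higher in aggregate. Whether to stratify depends on how device type relates to the variant.
Device type is recorded after the variant and is itself shifted by it — it sits on the causal path from variant to outcome. Conditioning on a mediator would strip out part of the effect we want; the pooled comparison gives the total causal effect.
Pooled: Variant P 15.5% vs Variant N 20.8%; Variant N is higher overall.

Variant N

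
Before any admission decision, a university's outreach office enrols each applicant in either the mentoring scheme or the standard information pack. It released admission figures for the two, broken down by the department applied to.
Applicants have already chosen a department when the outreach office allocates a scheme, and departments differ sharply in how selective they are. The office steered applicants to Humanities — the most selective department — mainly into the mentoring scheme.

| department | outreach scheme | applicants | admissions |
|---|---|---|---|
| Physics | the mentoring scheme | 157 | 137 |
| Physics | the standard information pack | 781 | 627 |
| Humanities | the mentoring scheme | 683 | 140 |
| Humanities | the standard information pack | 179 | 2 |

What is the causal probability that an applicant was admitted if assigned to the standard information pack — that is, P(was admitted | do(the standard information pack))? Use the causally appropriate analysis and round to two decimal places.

0.42

The stratified and pooled comparisons disagree (the mentoring scheme wins within each department; the standard information pack wins overall), so the answer turns on the causal role of department.
The imbalance in department arose from how applicants were allocated, not from anything the outreach scheme did; and department independently affects the outcome. The pooled gap is confounded — condition on department.
Standardising the standard information pack to the population department mix: 0.521·627/781 + 0.479·2/179 = 0.424.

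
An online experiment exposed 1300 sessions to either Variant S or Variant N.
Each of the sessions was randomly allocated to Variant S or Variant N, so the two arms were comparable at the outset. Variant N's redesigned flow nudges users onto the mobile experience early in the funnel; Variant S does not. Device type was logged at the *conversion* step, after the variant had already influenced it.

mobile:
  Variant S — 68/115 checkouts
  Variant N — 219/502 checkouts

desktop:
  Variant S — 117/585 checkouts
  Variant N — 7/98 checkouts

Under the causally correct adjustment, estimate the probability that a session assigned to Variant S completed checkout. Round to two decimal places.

0.26

Device type is downstream of the variant. One should not condition on a consequence of treatment, so the overall rates are the right comparison.
So P(outcome | do(Variant S)) is just the pooled rate for Variant S: 185/700 = 0.264.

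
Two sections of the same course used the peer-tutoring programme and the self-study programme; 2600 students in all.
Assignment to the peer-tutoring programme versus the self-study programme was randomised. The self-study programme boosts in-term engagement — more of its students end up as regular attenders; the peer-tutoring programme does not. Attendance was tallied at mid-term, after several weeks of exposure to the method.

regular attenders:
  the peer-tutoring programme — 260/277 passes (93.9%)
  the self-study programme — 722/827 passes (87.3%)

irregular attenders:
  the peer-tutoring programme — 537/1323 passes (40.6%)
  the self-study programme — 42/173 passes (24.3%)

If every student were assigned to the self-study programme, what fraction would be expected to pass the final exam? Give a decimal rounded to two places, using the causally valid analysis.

The stratified and pooled comparisons disagree (the peer-tutoring programme wins within each mid-term attendance; the self-study programme wins overall), so the answer turns on the causal role of mid-term attendance.
Mid-term attendance is recorded after the teaching method and is itself shifted by it — it sits on the causal path from teaching method to outcome. Conditioning on a mediator would strip out part of the effect we want; the pooled comparison gives the total causal effect.
So P(outcome | do(the self-study programme)) is just the pooled rate for the self-study programme: 764/1000 = 0.764.

0.76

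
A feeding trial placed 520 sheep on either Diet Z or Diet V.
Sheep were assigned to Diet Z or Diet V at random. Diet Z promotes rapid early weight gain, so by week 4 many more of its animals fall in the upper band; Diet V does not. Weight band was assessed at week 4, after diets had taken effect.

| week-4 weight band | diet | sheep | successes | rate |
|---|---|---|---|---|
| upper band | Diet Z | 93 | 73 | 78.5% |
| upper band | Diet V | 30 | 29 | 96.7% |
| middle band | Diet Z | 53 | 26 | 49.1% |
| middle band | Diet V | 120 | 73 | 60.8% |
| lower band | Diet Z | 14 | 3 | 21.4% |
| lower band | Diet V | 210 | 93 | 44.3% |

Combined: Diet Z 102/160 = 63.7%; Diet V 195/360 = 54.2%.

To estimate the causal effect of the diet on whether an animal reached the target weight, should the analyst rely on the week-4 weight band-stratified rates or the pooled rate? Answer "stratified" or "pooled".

pooled

Week-4 weight band lies on the pathway diet → week-4 weight band → outcome, so adjusting for it blocks the indirect effect. For the total causal effect of diet, use the unadjusted pooled rates.
Pooled: Diet Z 63.7% vs Diet V 54.2%; Diet Z is higher overall.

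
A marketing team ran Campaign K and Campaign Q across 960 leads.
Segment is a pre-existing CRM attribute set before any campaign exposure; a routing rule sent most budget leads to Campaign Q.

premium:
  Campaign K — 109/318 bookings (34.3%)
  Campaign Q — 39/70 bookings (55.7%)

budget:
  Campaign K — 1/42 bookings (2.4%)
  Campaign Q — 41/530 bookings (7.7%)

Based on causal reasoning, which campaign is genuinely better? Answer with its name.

Campaign Q

Campaign Q is higher inside every customer segment stratum but Campaign K is higher in aggregate. Whether to stratify depends on how customer segment relates to the campaign.
Customer segment satisfies the back-door criterion: it is not a descendant of the campaign, and it blocks the spurious path from campaign to outcome. Adjusting for it (i.e., using the within-customer segment rates) gives the causal effect.
Within each level — premium: 34.3% vs 55.7%; budget: 2.4% vs 7.7% — Campaign Q is higher every time.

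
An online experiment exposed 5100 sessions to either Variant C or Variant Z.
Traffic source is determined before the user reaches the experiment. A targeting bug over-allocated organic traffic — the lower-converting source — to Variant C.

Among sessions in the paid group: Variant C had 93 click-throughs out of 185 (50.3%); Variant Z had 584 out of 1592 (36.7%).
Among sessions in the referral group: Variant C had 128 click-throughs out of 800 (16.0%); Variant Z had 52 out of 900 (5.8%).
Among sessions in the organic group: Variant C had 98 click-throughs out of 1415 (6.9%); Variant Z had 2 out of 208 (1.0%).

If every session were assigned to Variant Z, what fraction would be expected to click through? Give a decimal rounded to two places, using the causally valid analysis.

Within every traffic source level Variant C has the higher rate, yet pooled Variant Z does — Simpson's reversal.
The imbalance in traffic source arose from how sessions were allocated, not from anything the variant did; and traffic source independently affects the outcome. The pooled gap is confounded — condition on traffic source.
Standardising Variant Z to the population traffic source mix: 0.348·584/1592 + 0.333·52/900 + 0.318·2/208 = 0.150.

0.15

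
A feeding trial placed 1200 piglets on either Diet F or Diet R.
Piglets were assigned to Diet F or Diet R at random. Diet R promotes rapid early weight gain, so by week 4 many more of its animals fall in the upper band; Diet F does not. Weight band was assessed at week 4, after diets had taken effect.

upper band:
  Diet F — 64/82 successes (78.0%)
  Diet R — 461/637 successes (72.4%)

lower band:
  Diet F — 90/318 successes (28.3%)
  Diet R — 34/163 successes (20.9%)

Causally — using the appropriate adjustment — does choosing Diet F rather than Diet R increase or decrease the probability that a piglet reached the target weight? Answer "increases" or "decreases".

Within every week-4 weight band level Diet F has the higher rate, yet pooled Diet R does — Simpson's reversal.
Because the diet influences week-4 weight band, week-4 weight band is a post-treatment mediator, not a confounder. Stratifying on it would bias the estimate; the causal effect is the crude pooled difference.
Pooled: Diet F 38.5% vs Diet R 61.9%; Diet R is higher overall.

decreases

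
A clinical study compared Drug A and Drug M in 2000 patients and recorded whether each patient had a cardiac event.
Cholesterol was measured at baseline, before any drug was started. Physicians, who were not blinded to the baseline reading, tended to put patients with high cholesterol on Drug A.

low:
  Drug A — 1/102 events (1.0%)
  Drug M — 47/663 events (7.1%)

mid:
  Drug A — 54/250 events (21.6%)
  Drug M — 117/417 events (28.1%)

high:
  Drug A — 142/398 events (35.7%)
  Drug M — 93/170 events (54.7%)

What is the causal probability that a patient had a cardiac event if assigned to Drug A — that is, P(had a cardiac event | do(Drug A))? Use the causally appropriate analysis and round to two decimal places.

0.18

Cholesterol satisfies the back-door criterion: it is not a descendant of the drug, and it blocks the spurious path from drug to outcome. Adjusting for it (i.e., using the within-cholesterol rates) gives the causal effect.
Standardising Drug A to the population cholesterol mix: 0.383·1/102 + 0.334·54/250 + 0.284·142/398 = 0.177.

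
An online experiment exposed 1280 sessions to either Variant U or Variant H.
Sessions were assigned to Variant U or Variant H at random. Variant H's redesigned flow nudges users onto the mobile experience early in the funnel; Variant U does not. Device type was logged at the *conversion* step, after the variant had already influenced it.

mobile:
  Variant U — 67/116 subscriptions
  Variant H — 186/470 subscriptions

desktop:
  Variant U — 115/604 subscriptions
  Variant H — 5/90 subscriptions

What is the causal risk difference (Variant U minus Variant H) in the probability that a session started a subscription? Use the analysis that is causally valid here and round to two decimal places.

Stratifying would compare variants among sessions the variants themselves sorted into device type groups — a form of selection on an intermediate. The unconditioned pooled rates give the total causal effect.
The causal difference is the pooled difference: 0.253 − 0.341 = -0.088.

-0.09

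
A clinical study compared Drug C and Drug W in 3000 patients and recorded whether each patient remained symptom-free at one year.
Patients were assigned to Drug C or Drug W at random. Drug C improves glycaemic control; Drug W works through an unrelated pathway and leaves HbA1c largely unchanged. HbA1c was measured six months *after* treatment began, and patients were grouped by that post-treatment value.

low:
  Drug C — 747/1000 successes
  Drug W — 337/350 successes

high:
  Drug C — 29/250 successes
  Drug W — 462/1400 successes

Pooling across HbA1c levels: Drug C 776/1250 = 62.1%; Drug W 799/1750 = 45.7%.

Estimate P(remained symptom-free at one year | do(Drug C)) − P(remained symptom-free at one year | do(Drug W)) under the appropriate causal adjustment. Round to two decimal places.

The stratified and pooled comparisons disagree (Drug W wins within each HbA1c; Drug C wins overall), so the answer turns on the causal role of HbA1c.
HbA1c is downstream of the drug. One should not condition on a consequence of treatment, so the overall rates are the right comparison.
The causal difference is the pooled difference: 0.621 − 0.457 = +0.164.

+0.16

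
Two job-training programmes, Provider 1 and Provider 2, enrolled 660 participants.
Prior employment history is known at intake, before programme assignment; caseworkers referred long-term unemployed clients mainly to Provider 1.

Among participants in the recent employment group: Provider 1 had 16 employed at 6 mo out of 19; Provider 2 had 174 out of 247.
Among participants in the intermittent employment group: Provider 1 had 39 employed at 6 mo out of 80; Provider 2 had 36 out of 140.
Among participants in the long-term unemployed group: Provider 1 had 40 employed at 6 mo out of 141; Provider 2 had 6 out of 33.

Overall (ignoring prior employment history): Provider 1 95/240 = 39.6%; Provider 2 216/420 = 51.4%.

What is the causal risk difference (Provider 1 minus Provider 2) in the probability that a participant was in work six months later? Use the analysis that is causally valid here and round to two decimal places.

+0.16

Prior employment history is set before the programme has any effect — it is not caused by the programme — and it independently drives the outcome. That makes it a confounder, so the causal comparison is within prior employment history levels.
Adjusting over the population distribution of prior employment history: 0.403·(0.842−0.704) + 0.333·(0.487−0.257) + 0.264·(0.284−0.182) = +0.159.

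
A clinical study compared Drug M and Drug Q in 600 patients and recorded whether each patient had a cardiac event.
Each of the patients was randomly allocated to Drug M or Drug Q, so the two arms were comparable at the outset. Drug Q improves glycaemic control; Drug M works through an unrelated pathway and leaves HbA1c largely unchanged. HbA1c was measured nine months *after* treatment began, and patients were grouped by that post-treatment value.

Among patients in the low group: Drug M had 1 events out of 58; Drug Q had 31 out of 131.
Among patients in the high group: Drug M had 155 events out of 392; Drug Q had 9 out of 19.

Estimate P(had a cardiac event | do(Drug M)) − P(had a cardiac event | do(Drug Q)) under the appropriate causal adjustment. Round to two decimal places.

The distribution of HbA1c is itself part of what the drug does — it is an intermediate outcome. Holding it fixed would remove that part of the effect; the total effect is the pooled difference.
The causal difference is the pooled difference: 0.347 − 0.267 = +0.080.

+0.08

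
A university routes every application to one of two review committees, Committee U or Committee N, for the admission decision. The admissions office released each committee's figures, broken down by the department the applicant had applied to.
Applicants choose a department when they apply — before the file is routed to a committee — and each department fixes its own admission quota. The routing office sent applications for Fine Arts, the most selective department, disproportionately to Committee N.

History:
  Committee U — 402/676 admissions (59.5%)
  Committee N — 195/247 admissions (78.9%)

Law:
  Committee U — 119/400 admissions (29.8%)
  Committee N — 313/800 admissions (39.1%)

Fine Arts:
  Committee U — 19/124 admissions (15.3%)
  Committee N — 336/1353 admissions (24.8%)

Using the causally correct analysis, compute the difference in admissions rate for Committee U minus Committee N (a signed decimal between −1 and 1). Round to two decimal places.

-0.12

Since department is a pre-existing factor (not a product of the review committee) and it affects the outcome on its own, it is a confounder. The stratified rates, not the pooled rate, identify the causal effect.
Adjusting over the population distribution of department: 0.256·(0.595−0.789) + 0.333·(0.297−0.391) + 0.410·(0.153−0.248) = -0.120.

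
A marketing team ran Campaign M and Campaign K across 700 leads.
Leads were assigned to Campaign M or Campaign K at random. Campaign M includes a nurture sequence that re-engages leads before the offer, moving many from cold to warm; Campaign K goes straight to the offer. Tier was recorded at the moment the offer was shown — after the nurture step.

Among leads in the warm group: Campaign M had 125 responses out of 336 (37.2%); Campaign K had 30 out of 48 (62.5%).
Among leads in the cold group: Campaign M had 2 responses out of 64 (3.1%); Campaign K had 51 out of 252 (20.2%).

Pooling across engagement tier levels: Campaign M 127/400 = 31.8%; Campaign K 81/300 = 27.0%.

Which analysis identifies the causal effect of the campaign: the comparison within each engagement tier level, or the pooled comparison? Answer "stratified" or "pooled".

Campaign K is higher inside every engagement tier stratum but Campaign M is higher in aggregate. Whether to stratify depends on how engagement tier relates to the campaign.
Because the campaign influences engagement tier, engagement tier is a post-treatment mediator, not a confounder. Stratifying on it would bias the estimate; the causal effect is the crude pooled difference.
Pooled: Campaign M 31.8% vs Campaign K 27.0%; Campaign M is higher overall.

pooled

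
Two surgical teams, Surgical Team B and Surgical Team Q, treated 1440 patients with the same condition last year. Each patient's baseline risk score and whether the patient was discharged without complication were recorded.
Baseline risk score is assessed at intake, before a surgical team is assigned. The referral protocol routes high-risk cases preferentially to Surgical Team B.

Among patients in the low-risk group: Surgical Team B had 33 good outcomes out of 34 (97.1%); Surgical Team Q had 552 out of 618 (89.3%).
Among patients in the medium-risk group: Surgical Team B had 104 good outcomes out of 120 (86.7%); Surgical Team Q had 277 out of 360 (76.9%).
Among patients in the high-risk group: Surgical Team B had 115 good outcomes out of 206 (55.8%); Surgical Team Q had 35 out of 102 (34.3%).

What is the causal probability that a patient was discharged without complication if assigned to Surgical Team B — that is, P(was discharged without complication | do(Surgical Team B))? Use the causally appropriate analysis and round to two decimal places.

Within every baseline risk score level Surgical Team B has the higher rate, yet pooled Surgical Team Q does — Simpson's reversal.
The imbalance in baseline risk score arose from how patients were allocated, not from anything the surgical team did; and baseline risk score independently affects the outcome. The pooled gap is confounded — condition on baseline risk score.
Standardising Surgical Team B to the population baseline risk score mix: 0.453·33/34 + 0.333·104/120 + 0.214·115/206 = 0.848.

0.85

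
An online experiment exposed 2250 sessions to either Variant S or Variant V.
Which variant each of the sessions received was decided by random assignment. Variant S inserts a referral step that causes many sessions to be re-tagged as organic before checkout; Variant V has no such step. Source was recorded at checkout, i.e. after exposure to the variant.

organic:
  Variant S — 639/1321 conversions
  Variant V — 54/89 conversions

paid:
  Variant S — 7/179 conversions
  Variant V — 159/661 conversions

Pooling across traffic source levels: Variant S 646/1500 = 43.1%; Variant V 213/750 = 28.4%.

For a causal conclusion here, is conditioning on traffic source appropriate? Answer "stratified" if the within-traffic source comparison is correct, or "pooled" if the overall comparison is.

pooled

Variant V is higher inside every traffic source stratum but Variant S is higher in aggregate. Whether to stratify depends on how traffic source relates to the variant.
Traffic source is downstream of the variant. One should not condition on a consequence of treatment, so the overall rates are the right comparison.
Pooled: Variant S 43.1% vs Variant V 28.4%; Variant S is higher overall.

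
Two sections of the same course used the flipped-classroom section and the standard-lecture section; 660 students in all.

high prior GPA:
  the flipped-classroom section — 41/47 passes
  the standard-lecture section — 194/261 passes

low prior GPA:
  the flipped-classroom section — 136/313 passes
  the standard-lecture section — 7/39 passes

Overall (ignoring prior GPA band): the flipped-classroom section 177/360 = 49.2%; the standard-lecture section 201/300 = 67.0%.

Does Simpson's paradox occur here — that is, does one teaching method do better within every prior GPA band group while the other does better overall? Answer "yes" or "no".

Within each prior GPA band level (high prior GPA 87.2% vs 74.3%; low prior GPA 43.5% vs 17.9%), the flipped-classroom section has the higher rate every time. Pooled: 49.2% vs 67.0% — the standard-lecture section has the higher rate overall. The two comparisons disagree.

yes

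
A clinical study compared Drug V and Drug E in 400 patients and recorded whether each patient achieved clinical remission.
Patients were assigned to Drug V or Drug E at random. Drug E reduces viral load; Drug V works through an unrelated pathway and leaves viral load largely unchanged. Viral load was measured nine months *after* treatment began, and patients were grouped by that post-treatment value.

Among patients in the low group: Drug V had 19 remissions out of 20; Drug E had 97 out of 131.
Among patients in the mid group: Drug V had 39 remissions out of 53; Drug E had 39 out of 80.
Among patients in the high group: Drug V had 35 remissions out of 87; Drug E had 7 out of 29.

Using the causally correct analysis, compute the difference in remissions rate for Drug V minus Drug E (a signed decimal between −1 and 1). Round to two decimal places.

The viral load-specific comparison favours Drug V throughout, but the pooled figures favour Drug E. The question is whether to condition on viral load.
Viral load is downstream of the drug. One should not condition on a consequence of treatment, so the overall rates are the right comparison.
The causal difference is the pooled difference: 0.581 − 0.596 = -0.015.

-0.01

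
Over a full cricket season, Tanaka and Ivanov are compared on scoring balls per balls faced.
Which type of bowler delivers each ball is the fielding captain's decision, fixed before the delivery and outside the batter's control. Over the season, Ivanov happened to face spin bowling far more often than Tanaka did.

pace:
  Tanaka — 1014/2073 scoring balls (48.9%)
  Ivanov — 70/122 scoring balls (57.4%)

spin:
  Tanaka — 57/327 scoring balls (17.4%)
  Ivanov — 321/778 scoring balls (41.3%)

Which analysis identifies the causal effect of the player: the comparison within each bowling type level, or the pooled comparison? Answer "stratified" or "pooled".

The bowling type-specific comparison favours Ivanov throughout, but the pooled figures favour Tanaka. The question is whether to condition on bowling type.
Bowling type differs across players for reasons unrelated to any effect of the player itself, and it separately predicts the outcome — a classic confounder. We must compare within bowling type levels.
Within each level — pace: 48.9% vs 57.4%; spin: 17.4% vs 41.3% — Ivanov is higher every time.

stratified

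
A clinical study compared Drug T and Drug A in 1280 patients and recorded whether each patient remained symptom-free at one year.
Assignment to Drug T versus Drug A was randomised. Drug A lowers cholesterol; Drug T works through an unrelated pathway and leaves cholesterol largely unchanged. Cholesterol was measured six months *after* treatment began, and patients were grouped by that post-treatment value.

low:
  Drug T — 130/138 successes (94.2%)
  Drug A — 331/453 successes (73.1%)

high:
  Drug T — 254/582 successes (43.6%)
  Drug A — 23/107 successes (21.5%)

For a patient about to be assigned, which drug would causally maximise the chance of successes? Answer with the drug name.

Drug A

Cholesterol is recorded after the drug and is itself shifted by it — it sits on the causal path from drug to outcome. Conditioning on a mediator would strip out part of the effect we want; the pooled comparison gives the total causal effect.
Pooled: Drug T 53.3% vs Drug A 63.2%; Drug A is higher overall.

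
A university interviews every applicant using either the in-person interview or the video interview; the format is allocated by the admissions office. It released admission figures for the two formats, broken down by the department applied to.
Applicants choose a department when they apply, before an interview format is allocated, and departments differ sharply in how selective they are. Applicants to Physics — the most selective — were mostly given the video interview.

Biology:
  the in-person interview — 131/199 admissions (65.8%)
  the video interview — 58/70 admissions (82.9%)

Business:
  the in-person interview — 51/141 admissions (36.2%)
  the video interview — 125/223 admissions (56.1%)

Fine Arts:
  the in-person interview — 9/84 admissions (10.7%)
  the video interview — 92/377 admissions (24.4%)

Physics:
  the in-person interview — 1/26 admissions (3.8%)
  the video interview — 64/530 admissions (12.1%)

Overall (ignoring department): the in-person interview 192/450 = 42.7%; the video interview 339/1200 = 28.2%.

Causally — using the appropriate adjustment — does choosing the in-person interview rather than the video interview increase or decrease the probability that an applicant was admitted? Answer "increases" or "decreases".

Here department is a common cause — it drives both which interview format a case falls under and the outcome. The crude comparison mixes populations; the stratum-specific rates are the causally relevant ones.
Within each level — Biology: 65.8% vs 82.9%; Business: 36.2% vs 56.1%; Fine Arts: 10.7% vs 24.4%; Physics: 3.8% vs 12.1% — the video interview is higher every time.

decreases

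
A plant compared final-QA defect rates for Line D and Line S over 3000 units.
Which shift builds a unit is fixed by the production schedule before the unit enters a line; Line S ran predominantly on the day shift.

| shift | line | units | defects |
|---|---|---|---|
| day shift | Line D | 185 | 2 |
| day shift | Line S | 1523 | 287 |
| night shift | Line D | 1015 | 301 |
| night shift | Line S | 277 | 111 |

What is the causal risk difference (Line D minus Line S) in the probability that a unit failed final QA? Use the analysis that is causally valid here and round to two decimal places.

The imbalance in shift arose from how units were allocated, not from anything the line did; and shift independently affects the outcome. The pooled gap is confounded — condition on shift.
Adjusting over the population distribution of shift: 0.569·(0.011−0.188) + 0.431·(0.297−0.401) = -0.146.

-0.15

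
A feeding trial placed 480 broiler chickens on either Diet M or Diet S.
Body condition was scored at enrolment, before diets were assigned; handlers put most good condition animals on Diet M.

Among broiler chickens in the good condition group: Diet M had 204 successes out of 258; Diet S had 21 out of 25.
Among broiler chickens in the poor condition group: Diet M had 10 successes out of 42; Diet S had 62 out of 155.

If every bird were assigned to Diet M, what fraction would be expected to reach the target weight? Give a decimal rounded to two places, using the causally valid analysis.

The starting body condition-specific comparison favours Diet S throughout, but the pooled figures favour Diet M. The question is whether to condition on starting body condition.
The imbalance in starting body condition arose from how broiler chickens were allocated, not from anything the diet did; and starting body condition independently affects the outcome. The pooled gap is confounded — condition on starting body condition.
Standardising Diet M to the population starting body condition mix: 0.590·204/258 + 0.410·10/42 = 0.564.

0.56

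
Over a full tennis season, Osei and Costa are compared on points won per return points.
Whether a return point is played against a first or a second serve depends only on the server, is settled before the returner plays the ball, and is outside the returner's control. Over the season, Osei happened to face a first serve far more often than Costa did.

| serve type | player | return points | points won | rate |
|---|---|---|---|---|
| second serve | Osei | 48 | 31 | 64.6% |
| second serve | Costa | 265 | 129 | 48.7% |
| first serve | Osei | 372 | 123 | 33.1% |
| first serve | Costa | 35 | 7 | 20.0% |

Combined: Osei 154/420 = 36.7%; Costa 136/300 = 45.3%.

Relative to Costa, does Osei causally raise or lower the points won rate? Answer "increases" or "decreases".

increases

The stratified and pooled comparisons disagree (Osei wins within each serve type; Costa wins overall), so the answer turns on the causal role of serve type.
Serve type is set before the player has any effect — it is not caused by the player — and it independently drives the outcome. That makes it a confounder, so the causal comparison is within serve type levels.
Within each level — second serve: 64.6% vs 48.7%; first serve: 33.1% vs 20.0% — Osei is higher every time.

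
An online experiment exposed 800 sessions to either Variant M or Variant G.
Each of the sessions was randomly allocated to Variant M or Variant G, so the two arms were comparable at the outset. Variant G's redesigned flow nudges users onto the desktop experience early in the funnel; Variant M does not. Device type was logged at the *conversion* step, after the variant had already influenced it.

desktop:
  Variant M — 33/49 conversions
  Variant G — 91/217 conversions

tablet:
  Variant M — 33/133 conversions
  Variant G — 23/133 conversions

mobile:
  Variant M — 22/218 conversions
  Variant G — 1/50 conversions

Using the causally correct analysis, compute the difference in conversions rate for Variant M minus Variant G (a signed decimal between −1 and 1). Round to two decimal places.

-0.07

Within every device type level Variant M has the higher rate, yet pooled Variant G does — Simpson's reversal.
Device type is recorded after the variant and is itself shifted by it — it sits on the causal path from variant to outcome. Conditioning on a mediator would strip out part of the effect we want; the pooled comparison gives the total causal effect.
The causal difference is the pooled difference: 0.220 − 0.287 = -0.068.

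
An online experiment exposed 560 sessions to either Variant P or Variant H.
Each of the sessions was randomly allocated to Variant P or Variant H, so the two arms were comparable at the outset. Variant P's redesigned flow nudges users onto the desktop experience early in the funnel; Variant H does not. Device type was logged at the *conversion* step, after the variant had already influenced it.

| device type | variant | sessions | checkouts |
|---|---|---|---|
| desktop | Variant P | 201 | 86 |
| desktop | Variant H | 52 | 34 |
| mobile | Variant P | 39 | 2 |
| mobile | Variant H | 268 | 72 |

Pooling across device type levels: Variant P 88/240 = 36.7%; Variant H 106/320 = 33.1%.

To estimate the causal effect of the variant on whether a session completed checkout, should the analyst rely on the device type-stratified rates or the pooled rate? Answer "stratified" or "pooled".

The stratified and pooled comparisons disagree (Variant H wins within each device type; Variant P wins overall), so the answer turns on the causal role of device type.
Device type lies on the pathway variant → device type → outcome, so adjusting for it blocks the indirect effect. For the total causal effect of variant, use the unadjusted pooled rates.
Pooled: Variant P 36.7% vs Variant H 33.1%; Variant P is higher overall.

pooled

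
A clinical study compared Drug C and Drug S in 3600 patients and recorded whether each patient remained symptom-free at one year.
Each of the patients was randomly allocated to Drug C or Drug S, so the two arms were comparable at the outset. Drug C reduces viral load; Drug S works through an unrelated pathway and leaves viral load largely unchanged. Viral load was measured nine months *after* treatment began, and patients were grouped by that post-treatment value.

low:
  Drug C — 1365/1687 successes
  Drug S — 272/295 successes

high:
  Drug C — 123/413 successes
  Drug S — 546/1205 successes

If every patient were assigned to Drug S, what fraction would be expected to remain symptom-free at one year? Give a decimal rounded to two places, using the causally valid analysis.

Within every viral load level Drug S has the higher rate, yet pooled Drug C does — Simpson's reversal.
Viral load lies on the pathway drug → viral load → outcome, so adjusting for it blocks the indirect effect. For the total causal effect of drug, use the unadjusted pooled rates.
So P(outcome | do(Drug S)) is just the pooled rate for Drug S: 818/1500 = 0.545.

0.55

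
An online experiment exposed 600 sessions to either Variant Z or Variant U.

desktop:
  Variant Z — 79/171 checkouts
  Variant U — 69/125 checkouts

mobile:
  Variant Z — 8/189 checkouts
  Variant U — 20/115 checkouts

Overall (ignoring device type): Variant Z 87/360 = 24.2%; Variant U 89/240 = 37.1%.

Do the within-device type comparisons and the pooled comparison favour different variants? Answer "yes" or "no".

no

Within each device type level (desktop 46.2% vs 55.2%; mobile 4.2% vs 17.4%), Variant U has the higher rate every time. Pooled: 24.2% vs 37.1% — Variant U has the higher rate overall. They agree.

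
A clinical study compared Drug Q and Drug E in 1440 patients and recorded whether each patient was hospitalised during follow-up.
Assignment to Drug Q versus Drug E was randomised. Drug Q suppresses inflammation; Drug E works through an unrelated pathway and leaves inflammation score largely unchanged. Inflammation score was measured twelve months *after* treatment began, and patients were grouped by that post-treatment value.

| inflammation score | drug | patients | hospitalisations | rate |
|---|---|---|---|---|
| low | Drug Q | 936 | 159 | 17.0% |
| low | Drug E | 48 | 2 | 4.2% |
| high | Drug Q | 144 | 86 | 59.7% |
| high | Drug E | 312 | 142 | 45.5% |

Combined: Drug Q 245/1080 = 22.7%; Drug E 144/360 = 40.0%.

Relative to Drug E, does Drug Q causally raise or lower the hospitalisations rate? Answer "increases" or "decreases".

The distribution of inflammation score is itself part of what the drug does — it is an intermediate outcome. Holding it fixed would remove that part of the effect; the total effect is the pooled difference.
Pooled: Drug Q 22.7% vs Drug E 40.0%; Drug Q is lower overall.

decreases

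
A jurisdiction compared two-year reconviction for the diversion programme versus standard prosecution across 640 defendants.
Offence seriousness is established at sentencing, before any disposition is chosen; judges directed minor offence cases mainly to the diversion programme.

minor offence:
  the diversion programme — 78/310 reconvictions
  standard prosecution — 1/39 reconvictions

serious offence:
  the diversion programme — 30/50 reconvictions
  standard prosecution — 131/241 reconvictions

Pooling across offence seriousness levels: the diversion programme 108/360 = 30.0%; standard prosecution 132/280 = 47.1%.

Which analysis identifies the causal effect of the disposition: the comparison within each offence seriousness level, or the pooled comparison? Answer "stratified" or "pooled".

stratified

Offence seriousness is set before the disposition has any effect — it is not caused by the disposition — and it independently drives the outcome. That makes it a confounder, so the causal comparison is within offence seriousness levels.
Within each level — minor offence: 25.2% vs 2.6%; serious offence: 60.0% vs 54.4% — standard prosecution is lower every time.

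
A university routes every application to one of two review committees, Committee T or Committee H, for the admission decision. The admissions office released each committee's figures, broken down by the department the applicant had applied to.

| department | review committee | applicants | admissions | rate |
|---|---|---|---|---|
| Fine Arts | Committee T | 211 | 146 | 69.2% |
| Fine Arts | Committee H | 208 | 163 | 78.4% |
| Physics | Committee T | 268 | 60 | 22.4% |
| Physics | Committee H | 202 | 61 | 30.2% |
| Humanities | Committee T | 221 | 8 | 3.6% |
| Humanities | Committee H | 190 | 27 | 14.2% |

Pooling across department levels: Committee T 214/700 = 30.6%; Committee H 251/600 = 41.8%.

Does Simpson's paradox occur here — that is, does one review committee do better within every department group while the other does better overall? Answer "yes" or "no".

no

Within each department level (Fine Arts 69.2% vs 78.4%; Physics 22.4% vs 30.2%; Humanities 3.6% vs 14.2%), Committee H has the higher rate every time. Pooled: 30.6% vs 41.8% — Committee H has the higher rate overall. They agree.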